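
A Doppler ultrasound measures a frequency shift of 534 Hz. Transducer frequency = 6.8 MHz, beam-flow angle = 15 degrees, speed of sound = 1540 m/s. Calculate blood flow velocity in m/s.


v = fd * c / (2 * f0 * cos(theta))
v = 534 * 1540 / (2 * 6.8000e+06 * cos(15))
v = 0.0626 m/s


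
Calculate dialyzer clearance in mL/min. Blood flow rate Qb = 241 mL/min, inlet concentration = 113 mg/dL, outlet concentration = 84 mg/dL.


K = Qb * (Cb_in - Cb_out) / Cb_in
K = 241 * (113 - 84) / 113
K = 61.85 mL/min


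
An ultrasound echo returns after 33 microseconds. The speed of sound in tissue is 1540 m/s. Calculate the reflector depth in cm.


depth = c * t / 2
t = 33 us = 3.3000e-05 s
depth = 1540 * 3.3000e-05 / 2
depth = 0.02541 m = 2.541 cm


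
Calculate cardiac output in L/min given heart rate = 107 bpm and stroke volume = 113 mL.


CO = HR * SV
CO = 107 * 113 / 1000
CO = 12.09 L/min


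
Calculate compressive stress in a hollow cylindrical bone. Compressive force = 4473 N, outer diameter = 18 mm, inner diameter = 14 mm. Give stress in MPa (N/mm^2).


A = pi*(r_o^2 - r_i^2)
r_o = 9 mm, r_i = 7 mm
A = 100.531 mm^2
sigma = F/A = 4473 / 100.531
sigma = 44.49 MPa


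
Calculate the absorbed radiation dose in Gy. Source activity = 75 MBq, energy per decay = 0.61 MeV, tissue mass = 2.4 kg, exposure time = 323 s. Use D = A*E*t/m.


A = 75 MBq = 7.5000e+07 Bq
E = 0.61 MeV = 9.7722e-14 J
D = A*E*t/m = 7.5000e+07*9.7722e-14*323/2.4
D = 9.8638e-04 Gy


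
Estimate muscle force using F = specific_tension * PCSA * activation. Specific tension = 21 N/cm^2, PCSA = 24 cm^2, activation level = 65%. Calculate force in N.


F = sigma * PCSA * activation
F = 21 * 24 * 0.65
F = 327.6 N


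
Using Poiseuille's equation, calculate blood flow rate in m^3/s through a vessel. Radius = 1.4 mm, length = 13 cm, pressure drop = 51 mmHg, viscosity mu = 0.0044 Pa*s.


Q = pi*r^4*dP / (8*mu*L)
r = 0.0014 m, L = 0.13 m
dP = 51 mmHg = 6799.422 Pa
Q = 1.7933e-05 m^3/s


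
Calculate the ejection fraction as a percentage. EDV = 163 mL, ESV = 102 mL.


SV = EDV - ESV = 163 - 102 = 61 mL
EF = SV/EDV * 100 = 61/163 * 100
EF = 37.42%


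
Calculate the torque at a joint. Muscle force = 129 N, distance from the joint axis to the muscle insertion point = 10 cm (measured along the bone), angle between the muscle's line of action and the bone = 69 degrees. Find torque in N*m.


Torque = F * d * sin(theta)   (moment arm = d*sin(theta))
d = 10 cm = 0.1 m
Torque = 129 * 0.1 * sin(69)
Torque = 12.04 N*m


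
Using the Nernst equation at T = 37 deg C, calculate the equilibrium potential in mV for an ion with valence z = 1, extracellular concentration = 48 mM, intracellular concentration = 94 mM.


E = (RT/(zF)) * ln(C_out/C_in)
T = 37 + 273.15 = 310.15 K
E = (8.314 * 310.15 / (1 * 96485)) * ln(48/94)
E = -17.96 mV


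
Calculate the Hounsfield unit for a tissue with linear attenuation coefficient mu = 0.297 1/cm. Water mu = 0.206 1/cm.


HU = ((mu_tissue - mu_water) / mu_water) * 1000
HU = ((0.297 - 0.206) / 0.206) * 1000
HU = 441.7


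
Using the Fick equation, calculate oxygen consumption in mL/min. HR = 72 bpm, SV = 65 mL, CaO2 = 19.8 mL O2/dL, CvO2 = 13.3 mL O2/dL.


CO = HR*SV = 72*65/1000 = 4.68 L/min
a-v O2 diff = 19.8 - 13.3 = 6.5 mL/dL
VO2 = CO * (CaO2-CvO2) * 10 dL/L
VO2 = 4.68 * 6.5 * 10
VO2 = 304.2 mL/min


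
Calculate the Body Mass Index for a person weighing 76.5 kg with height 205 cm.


BMI = weight / height^2
height = 205 cm = 2.05 m
BMI = 76.5 / 2.05^2
BMI = 18.2 kg/m^2


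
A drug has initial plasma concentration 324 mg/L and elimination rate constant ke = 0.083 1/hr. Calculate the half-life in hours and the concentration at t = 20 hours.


t_half = ln(2) / ke = 0.693147 / 0.083 = 8.351 hr
C(t) = C0 * exp(-ke*t) = 324 * exp(-0.083*20)
C(20) = 61.61 mg/L


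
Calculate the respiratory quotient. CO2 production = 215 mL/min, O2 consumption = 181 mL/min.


RQ = VCO2 / VO2
RQ = 215 / 181
RQ = 1.188


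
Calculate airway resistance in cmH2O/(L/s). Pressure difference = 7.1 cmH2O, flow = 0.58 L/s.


R = dP / flow
R = 7.1 / 0.58
R = 12.24 cmH2O/(L/s)


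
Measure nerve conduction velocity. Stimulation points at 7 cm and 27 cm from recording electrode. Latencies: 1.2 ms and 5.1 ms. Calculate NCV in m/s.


Distance = (27 - 7) / 100 = 0.2 m
dt = (5.1 - 1.2) / 1000 = 0.0039 s
NCV = dist / dt = 51.28 m/s


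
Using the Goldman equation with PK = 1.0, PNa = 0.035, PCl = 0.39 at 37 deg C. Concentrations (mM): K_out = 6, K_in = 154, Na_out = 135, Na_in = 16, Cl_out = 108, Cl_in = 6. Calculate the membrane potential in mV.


Vm = (RT/F)*ln((PK*Ko + PNa*Nao + PCl*Cli)/(PK*Ki + PNa*Nai + PCl*Clo))
Numer = 13.065, Denom = 196.68
Vm = -72.47 mV


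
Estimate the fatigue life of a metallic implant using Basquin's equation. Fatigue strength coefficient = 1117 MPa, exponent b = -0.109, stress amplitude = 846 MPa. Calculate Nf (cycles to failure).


sigma_a = sigma_f' * (2Nf)^b
2Nf = (sigma_a/sigma_f')^(1/b)
2Nf = (846/1117)^(1/-0.109)
2Nf = 12.799168
Nf = 6.4


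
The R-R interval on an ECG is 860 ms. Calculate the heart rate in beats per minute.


HR = 60 / RR_interval(s)
RR = 860 ms = 0.86 s
HR = 60 / 0.86 = 69.77 bpm


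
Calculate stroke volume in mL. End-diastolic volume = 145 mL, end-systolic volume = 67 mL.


SV = EDV - ESV
SV = 145 - 67
SV = 78 mL


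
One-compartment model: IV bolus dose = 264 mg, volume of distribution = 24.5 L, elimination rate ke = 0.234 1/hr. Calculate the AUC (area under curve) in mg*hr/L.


C0 = Dose/Vd = 264/24.5 = 10.7755 mg/L
AUC = C0/ke = 10.7755/0.234
AUC = 46.05 mg*hr/L


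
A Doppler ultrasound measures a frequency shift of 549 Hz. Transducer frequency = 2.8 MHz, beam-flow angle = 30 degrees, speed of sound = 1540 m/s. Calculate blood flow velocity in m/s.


v = fd * c / (2 * f0 * cos(theta))
v = 549 * 1540 / (2 * 2.8000e+06 * cos(30))
v = 0.1743 m/s


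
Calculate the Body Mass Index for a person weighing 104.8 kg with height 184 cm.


BMI = weight / height^2
height = 184 cm = 1.84 m
BMI = 104.8 / 1.84^2
BMI = 30.95 kg/m^2


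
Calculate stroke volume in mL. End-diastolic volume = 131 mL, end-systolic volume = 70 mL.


SV = EDV - ESV
SV = 131 - 70
SV = 61 mL


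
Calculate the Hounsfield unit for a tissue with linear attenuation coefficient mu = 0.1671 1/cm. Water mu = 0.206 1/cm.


HU = ((mu_tissue - mu_water) / mu_water) * 1000
HU = ((0.1671 - 0.206) / 0.206) * 1000
HU = -188.8


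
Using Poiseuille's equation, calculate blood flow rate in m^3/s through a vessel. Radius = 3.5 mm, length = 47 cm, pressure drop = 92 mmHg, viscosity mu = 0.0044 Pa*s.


Q = pi*r^4*dP / (8*mu*L)
r = 0.0035 m, L = 0.47 m
dP = 92 mmHg = 12265.624 Pa
Q = 3.4952e-04 m^3/s


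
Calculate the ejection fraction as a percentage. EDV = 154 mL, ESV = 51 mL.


SV = EDV - ESV = 154 - 51 = 103 mL
EF = SV/EDV * 100 = 103/154 * 100
EF = 66.88%


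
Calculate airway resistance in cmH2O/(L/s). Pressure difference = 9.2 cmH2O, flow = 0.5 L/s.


R = dP / flow
R = 9.2 / 0.5
R = 18.4 cmH2O/(L/s)


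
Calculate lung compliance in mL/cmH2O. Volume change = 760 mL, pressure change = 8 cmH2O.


C = dV / dP
C = 760 / 8
C = 95 mL/cmH2O


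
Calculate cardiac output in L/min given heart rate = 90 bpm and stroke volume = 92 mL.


CO = HR * SV
CO = 90 * 92 / 1000
CO = 8.28 L/min


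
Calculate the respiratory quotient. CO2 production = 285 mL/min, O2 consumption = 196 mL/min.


RQ = VCO2 / VO2
RQ = 285 / 196
RQ = 1.454


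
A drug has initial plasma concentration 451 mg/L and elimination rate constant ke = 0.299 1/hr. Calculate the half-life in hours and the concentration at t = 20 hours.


t_half = ln(2) / ke = 0.693147 / 0.299 = 2.318 hr
C(t) = C0 * exp(-ke*t) = 451 * exp(-0.299*20)
C(20) = 1.141 mg/L


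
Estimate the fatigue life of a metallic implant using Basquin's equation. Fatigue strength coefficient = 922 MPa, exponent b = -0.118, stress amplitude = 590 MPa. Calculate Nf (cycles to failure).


sigma_a = sigma_f' * (2Nf)^b
2Nf = (sigma_a/sigma_f')^(1/b)
2Nf = (590/922)^(1/-0.118)
2Nf = 43.958373
Nf = 21.98


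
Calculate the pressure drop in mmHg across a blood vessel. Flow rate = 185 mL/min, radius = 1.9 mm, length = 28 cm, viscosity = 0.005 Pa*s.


dP = 8*mu*L*Q / (pi*r^4)
Q = 185 mL/min = 3.08333e-06 m^3/s
dP = 843.478 Pa = 843.478 / 133.322 mmHg = 6.327 mmHg


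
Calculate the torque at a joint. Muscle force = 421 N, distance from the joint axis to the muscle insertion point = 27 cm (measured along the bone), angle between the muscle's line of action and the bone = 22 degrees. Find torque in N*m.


Torque = F * d * sin(theta)   (moment arm = d*sin(theta))
d = 27 cm = 0.27 m
Torque = 421 * 0.27 * sin(22)
Torque = 42.58 N*m


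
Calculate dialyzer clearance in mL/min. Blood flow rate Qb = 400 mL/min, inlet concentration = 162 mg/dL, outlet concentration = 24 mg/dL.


K = Qb * (Cb_in - Cb_out) / Cb_in
K = 400 * (162 - 24) / 162
K = 340.7 mL/min


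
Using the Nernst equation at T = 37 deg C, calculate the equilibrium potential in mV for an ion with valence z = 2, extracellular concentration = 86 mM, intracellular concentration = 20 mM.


E = (RT/(zF)) * ln(C_out/C_in)
T = 37 + 273.15 = 310.15 K
E = (8.314 * 310.15 / (2 * 96485)) * ln(86/20)
E = 19.49 mV


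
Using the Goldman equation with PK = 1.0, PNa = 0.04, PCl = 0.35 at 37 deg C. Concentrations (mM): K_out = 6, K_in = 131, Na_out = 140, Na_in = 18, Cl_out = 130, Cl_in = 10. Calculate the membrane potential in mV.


Vm = (RT/F)*ln((PK*Ko + PNa*Nao + PCl*Cli)/(PK*Ki + PNa*Nai + PCl*Clo))
Numer = 15.1, Denom = 177.22
Vm = -65.82 mV


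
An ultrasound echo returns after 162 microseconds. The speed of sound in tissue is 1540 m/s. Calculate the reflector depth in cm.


depth = c * t / 2
t = 162 us = 1.6200e-04 s
depth = 1540 * 1.6200e-04 / 2
depth = 0.12474 m = 12.474 cm


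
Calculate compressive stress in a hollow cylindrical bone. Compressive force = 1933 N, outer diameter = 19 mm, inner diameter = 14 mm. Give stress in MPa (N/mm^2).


A = pi*(r_o^2 - r_i^2)
r_o = 9.5 mm, r_i = 7 mm
A = 129.591 mm^2
sigma = F/A = 1933 / 129.591
sigma = 14.92 MPa


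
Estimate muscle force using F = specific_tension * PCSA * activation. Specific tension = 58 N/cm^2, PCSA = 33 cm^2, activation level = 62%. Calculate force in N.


F = sigma * PCSA * activation
F = 58 * 33 * 0.62
F = 1187 N


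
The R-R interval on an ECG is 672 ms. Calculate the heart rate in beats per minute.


HR = 60 / RR_interval(s)
RR = 672 ms = 0.672 s
HR = 60 / 0.672 = 89.29 bpm


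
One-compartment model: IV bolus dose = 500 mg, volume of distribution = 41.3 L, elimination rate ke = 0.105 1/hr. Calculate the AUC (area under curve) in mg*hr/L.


C0 = Dose/Vd = 500/41.3 = 12.1065 mg/L
AUC = C0/ke = 12.1065/0.105
AUC = 115.3 mg*hr/L


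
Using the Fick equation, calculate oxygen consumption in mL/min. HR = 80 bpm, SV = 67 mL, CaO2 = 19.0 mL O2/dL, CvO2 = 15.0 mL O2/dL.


CO = HR*SV = 80*67/1000 = 5.36 L/min
a-v O2 diff = 19.0 - 15.0 = 4 mL/dL
VO2 = CO * (CaO2-CvO2) * 10 dL/L
VO2 = 5.36 * 4 * 10
VO2 = 214.4 mL/min


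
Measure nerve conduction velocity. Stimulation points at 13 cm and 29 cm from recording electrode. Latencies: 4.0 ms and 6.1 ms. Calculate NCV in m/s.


Distance = (29 - 13) / 100 = 0.16 m
dt = (6.1 - 4.0) / 1000 = 0.0021 s
NCV = dist / dt = 76.19 m/s


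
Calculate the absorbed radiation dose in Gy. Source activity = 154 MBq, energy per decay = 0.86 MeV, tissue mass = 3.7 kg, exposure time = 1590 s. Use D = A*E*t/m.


A = 154 MBq = 1.5400e+08 Bq
E = 0.86 MeV = 1.37772e-13 J
D = A*E*t/m = 1.5400e+08*1.37772e-13*1590/3.7
D = 0.009118 Gy


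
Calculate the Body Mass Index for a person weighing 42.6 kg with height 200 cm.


BMI = weight / height^2
height = 200 cm = 2 m
BMI = 42.6 / 2^2
BMI = 10.65 kg/m^2


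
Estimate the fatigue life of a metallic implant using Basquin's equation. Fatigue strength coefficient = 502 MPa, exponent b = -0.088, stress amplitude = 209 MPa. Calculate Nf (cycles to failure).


sigma_a = sigma_f' * (2Nf)^b
2Nf = (sigma_a/sigma_f')^(1/b)
2Nf = (209/502)^(1/-0.088)
2Nf = 21111.362
Nf = 1.056e+04


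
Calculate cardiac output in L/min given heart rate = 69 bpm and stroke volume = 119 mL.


CO = HR * SV
CO = 69 * 119 / 1000
CO = 8.211 L/min


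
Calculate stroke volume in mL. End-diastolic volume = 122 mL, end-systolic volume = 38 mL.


SV = EDV - ESV
SV = 122 - 38
SV = 84 mL


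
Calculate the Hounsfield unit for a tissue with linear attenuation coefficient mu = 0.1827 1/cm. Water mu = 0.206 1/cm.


HU = ((mu_tissue - mu_water) / mu_water) * 1000
HU = ((0.1827 - 0.206) / 0.206) * 1000
HU = -113.1


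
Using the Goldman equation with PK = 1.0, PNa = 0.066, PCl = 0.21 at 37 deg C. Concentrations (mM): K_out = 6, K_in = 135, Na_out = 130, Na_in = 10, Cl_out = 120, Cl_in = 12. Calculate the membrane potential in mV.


Vm = (RT/F)*ln((PK*Ko + PNa*Nao + PCl*Cli)/(PK*Ki + PNa*Nai + PCl*Clo))
Numer = 17.1, Denom = 160.86
Vm = -59.9 mV


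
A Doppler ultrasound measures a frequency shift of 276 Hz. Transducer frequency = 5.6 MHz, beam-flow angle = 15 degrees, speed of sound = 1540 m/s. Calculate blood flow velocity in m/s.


v = fd * c / (2 * f0 * cos(theta))
v = 276 * 1540 / (2 * 5.6000e+06 * cos(15))
v = 0.03929 m/s


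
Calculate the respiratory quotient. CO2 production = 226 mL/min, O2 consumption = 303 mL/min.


RQ = VCO2 / VO2
RQ = 226 / 303
RQ = 0.7459


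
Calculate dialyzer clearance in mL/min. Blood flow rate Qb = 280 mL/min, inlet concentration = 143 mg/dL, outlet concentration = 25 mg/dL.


K = Qb * (Cb_in - Cb_out) / Cb_in
K = 280 * (143 - 25) / 143
K = 231 mL/min


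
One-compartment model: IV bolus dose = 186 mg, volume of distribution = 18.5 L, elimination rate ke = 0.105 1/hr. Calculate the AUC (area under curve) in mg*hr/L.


C0 = Dose/Vd = 186/18.5 = 10.0541 mg/L
AUC = C0/ke = 10.0541/0.105
AUC = 95.75 mg*hr/L


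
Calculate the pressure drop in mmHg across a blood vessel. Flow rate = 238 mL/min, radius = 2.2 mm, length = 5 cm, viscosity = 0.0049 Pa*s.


dP = 8*mu*L*Q / (pi*r^4)
Q = 238 mL/min = 3.96667e-06 m^3/s
dP = 105.643 Pa = 105.643 / 133.322 mmHg = 0.7924 mmHg


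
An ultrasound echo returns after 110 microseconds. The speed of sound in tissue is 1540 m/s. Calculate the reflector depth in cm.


depth = c * t / 2
t = 110 us = 1.1000e-04 s
depth = 1540 * 1.1000e-04 / 2
depth = 0.0847 m = 8.47 cm


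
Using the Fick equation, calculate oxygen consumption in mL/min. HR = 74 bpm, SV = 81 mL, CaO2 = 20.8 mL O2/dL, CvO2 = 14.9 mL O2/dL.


CO = HR*SV = 74*81/1000 = 5.994 L/min
a-v O2 diff = 20.8 - 14.9 = 5.9 mL/dL
VO2 = CO * (CaO2-CvO2) * 10 dL/L
VO2 = 5.994 * 5.9 * 10
VO2 = 353.6 mL/min


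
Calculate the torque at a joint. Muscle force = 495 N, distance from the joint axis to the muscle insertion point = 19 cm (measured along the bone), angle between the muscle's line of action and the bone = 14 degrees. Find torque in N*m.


Torque = F * d * sin(theta)   (moment arm = d*sin(theta))
d = 19 cm = 0.19 m
Torque = 495 * 0.19 * sin(14)
Torque = 22.75 N*m


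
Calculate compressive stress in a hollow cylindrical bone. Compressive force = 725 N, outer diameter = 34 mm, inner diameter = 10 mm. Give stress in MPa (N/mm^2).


A = pi*(r_o^2 - r_i^2)
r_o = 17 mm, r_i = 5 mm
A = 829.38 mm^2
sigma = F/A = 725 / 829.38
sigma = 0.8741 MPa


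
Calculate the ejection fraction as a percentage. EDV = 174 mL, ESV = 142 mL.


SV = EDV - ESV = 174 - 142 = 32 mL
EF = SV/EDV * 100 = 32/174 * 100
EF = 18.39%


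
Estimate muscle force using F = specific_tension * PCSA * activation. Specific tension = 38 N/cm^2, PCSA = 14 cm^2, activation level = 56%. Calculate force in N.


F = sigma * PCSA * activation
F = 38 * 14 * 0.56
F = 297.9 N


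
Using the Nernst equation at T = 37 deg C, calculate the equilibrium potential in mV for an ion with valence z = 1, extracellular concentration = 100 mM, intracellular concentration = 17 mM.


E = (RT/(zF)) * ln(C_out/C_in)
T = 37 + 273.15 = 310.15 K
E = (8.314 * 310.15 / (1 * 96485)) * ln(100/17)
E = 47.36 mV


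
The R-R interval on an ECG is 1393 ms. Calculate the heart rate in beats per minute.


HR = 60 / RR_interval(s)
RR = 1393 ms = 1.393 s
HR = 60 / 1.393 = 43.07 bpm


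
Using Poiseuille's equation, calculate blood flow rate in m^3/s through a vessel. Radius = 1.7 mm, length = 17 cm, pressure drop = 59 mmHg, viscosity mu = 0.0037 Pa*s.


Q = pi*r^4*dP / (8*mu*L)
r = 0.0017 m, L = 0.17 m
dP = 59 mmHg = 7865.998 Pa
Q = 4.1017e-05 m^3/s


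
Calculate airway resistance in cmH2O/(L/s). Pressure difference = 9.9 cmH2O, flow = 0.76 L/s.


R = dP / flow
R = 9.9 / 0.76
R = 13.03 cmH2O/(L/s)


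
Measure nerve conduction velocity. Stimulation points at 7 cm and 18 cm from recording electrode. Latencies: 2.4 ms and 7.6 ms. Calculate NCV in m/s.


Distance = (18 - 7) / 100 = 0.11 m
dt = (7.6 - 2.4) / 1000 = 0.0052 s
NCV = dist / dt = 21.15 m/s


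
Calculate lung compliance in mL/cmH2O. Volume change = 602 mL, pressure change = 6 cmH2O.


C = dV / dP
C = 602 / 6
C = 100.3 mL/cmH2O


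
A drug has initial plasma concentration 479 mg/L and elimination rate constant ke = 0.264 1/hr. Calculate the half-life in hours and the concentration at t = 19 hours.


t_half = ln(2) / ke = 0.693147 / 0.264 = 2.626 hr
C(t) = C0 * exp(-ke*t) = 479 * exp(-0.264*19)
C(19) = 3.176 mg/L


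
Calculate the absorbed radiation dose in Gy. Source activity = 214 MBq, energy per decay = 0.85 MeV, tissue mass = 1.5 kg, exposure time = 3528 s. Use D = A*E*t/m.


A = 214 MBq = 2.1400e+08 Bq
E = 0.85 MeV = 1.3617e-13 J
D = A*E*t/m = 2.1400e+08*1.3617e-13*3528/1.5
D = 0.06854 Gy


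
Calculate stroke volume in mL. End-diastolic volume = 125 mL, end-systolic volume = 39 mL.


SV = EDV - ESV
SV = 125 - 39
SV = 86 mL


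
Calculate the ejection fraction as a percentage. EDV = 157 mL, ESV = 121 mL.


SV = EDV - ESV = 157 - 121 = 36 mL
EF = SV/EDV * 100 = 36/157 * 100
EF = 22.93%


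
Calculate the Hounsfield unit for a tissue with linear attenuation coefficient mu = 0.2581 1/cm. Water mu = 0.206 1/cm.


HU = ((mu_tissue - mu_water) / mu_water) * 1000
HU = ((0.2581 - 0.206) / 0.206) * 1000
HU = 252.9


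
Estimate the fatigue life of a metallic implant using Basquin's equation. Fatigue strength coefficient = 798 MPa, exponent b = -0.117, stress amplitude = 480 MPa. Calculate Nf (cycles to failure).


sigma_a = sigma_f' * (2Nf)^b
2Nf = (sigma_a/sigma_f')^(1/b)
2Nf = (480/798)^(1/-0.117)
2Nf = 77.064035
Nf = 38.53


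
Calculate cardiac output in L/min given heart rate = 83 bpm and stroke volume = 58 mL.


CO = HR * SV
CO = 83 * 58 / 1000
CO = 4.814 L/min


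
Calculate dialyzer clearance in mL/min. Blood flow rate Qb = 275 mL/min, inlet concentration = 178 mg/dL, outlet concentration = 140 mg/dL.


K = Qb * (Cb_in - Cb_out) / Cb_in
K = 275 * (178 - 140) / 178
K = 58.71 mL/min


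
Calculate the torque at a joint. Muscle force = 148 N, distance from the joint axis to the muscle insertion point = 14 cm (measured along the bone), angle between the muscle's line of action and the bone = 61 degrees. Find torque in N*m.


Torque = F * d * sin(theta)   (moment arm = d*sin(theta))
d = 14 cm = 0.14 m
Torque = 148 * 0.14 * sin(61)
Torque = 18.12 N*m


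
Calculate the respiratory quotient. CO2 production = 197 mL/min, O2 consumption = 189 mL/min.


RQ = VCO2 / VO2
RQ = 197 / 189
RQ = 1.042


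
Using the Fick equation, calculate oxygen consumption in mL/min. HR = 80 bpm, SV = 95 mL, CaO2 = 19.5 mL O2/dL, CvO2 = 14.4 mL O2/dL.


CO = HR*SV = 80*95/1000 = 7.6 L/min
a-v O2 diff = 19.5 - 14.4 = 5.1 mL/dL
VO2 = CO * (CaO2-CvO2) * 10 dL/L
VO2 = 7.6 * 5.1 * 10
VO2 = 387.6 mL/min


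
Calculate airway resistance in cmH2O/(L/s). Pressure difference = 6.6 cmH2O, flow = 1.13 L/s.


R = dP / flow
R = 6.6 / 1.13
R = 5.841 cmH2O/(L/s)


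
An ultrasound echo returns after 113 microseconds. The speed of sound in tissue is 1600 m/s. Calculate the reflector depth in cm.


depth = c * t / 2
t = 113 us = 1.1300e-04 s
depth = 1600 * 1.1300e-04 / 2
depth = 0.0904 m = 9.04 cm


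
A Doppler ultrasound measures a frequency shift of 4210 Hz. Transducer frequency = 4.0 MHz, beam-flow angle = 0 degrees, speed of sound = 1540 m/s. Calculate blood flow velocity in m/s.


v = fd * c / (2 * f0 * cos(theta))
v = 4210 * 1540 / (2 * 4.0000e+06 * cos(0))
v = 0.8104 m/s


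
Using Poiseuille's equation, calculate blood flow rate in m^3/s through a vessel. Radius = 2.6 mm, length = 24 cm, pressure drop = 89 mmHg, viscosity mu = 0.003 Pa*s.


Q = pi*r^4*dP / (8*mu*L)
r = 0.0026 m, L = 0.24 m
dP = 89 mmHg = 11865.658 Pa
Q = 2.9574e-04 m^3/s


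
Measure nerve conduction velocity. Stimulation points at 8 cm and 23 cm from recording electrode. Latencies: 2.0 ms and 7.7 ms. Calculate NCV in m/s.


Distance = (23 - 8) / 100 = 0.15 m
dt = (7.7 - 2.0) / 1000 = 0.0057 s
NCV = dist / dt = 26.32 m/s


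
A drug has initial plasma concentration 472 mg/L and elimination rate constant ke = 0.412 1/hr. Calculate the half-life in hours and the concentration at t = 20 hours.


t_half = ln(2) / ke = 0.693147 / 0.412 = 1.682 hr
C(t) = C0 * exp(-ke*t) = 472 * exp(-0.412*20)
C(20) = 0.1246 mg/L


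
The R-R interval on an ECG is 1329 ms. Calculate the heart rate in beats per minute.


HR = 60 / RR_interval(s)
RR = 1329 ms = 1.329 s
HR = 60 / 1.329 = 45.15 bpm


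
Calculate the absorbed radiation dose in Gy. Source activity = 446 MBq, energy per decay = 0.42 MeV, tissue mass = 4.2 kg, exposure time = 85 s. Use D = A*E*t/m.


A = 446 MBq = 4.4600e+08 Bq
E = 0.42 MeV = 6.7284e-14 J
D = A*E*t/m = 4.4600e+08*6.7284e-14*85/4.2
D = 6.0732e-04 Gy


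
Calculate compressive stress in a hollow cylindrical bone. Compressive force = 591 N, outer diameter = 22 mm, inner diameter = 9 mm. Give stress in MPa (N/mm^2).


A = pi*(r_o^2 - r_i^2)
r_o = 11 mm, r_i = 4.5 mm
A = 316.515 mm^2
sigma = F/A = 591 / 316.515
sigma = 1.867 MPa


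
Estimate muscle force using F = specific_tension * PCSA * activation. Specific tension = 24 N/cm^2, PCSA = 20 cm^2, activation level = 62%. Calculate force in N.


F = sigma * PCSA * activation
F = 24 * 20 * 0.62
F = 297.6 N


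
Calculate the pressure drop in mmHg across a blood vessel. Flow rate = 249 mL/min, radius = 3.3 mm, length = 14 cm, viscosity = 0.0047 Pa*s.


dP = 8*mu*L*Q / (pi*r^4)
Q = 249 mL/min = 4.15e-06 m^3/s
dP = 58.6352 Pa = 58.6352 / 133.322 mmHg = 0.4398 mmHg


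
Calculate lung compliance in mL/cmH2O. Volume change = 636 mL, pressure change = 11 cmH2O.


C = dV / dP
C = 636 / 11
C = 57.82 mL/cmH2O


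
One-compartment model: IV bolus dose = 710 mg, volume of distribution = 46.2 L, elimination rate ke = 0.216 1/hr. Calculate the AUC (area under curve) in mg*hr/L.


C0 = Dose/Vd = 710/46.2 = 15.368 mg/L
AUC = C0/ke = 15.368/0.216
AUC = 71.15 mg*hr/L


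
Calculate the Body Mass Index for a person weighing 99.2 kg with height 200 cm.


BMI = weight / height^2
height = 200 cm = 2 m
BMI = 99.2 / 2^2
BMI = 24.8 kg/m^2


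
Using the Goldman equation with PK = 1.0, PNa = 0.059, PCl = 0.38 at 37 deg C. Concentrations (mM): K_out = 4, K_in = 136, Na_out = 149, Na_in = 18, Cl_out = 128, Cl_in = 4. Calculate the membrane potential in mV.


Vm = (RT/F)*ln((PK*Ko + PNa*Nao + PCl*Cli)/(PK*Ki + PNa*Nai + PCl*Clo))
Numer = 14.311, Denom = 185.702
Vm = -68.5 mV


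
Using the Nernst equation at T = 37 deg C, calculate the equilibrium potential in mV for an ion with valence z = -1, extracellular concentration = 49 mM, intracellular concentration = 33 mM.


E = (RT/(zF)) * ln(C_out/C_in)
T = 37 + 273.15 = 310.15 K
E = (8.314 * 310.15 / (-1 * 96485)) * ln(49/33)
E = -10.56 mV


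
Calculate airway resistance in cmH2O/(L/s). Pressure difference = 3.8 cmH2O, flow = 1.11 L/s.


R = dP / flow
R = 3.8 / 1.11
R = 3.423 cmH2O/(L/s)


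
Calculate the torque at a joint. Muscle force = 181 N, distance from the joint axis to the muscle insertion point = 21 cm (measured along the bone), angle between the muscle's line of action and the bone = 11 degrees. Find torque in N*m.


Torque = F * d * sin(theta)   (moment arm = d*sin(theta))
d = 21 cm = 0.21 m
Torque = 181 * 0.21 * sin(11)
Torque = 7.253 N*m


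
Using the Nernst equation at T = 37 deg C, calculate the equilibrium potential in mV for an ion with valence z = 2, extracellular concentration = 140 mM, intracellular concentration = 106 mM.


E = (RT/(zF)) * ln(C_out/C_in)
T = 37 + 273.15 = 310.15 K
E = (8.314 * 310.15 / (2 * 96485)) * ln(140/106)
E = 3.718 mV


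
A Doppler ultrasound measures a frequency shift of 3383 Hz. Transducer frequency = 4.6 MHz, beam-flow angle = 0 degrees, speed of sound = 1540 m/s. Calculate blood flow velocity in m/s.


v = fd * c / (2 * f0 * cos(theta))
v = 3383 * 1540 / (2 * 4.6000e+06 * cos(0))
v = 0.5663 m/s


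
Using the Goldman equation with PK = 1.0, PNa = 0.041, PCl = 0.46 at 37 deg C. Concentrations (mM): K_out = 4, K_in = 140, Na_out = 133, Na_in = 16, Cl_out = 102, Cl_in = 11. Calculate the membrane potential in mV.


Vm = (RT/F)*ln((PK*Ko + PNa*Nao + PCl*Cli)/(PK*Ki + PNa*Nai + PCl*Clo))
Numer = 14.513, Denom = 187.576
Vm = -68.39 mV


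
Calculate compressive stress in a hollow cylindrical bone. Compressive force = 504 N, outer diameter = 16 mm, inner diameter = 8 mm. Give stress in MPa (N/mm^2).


A = pi*(r_o^2 - r_i^2)
r_o = 8 mm, r_i = 4 mm
A = 150.796 mm^2
sigma = F/A = 504 / 150.796
sigma = 3.342 MPa


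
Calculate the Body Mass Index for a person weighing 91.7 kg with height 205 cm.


BMI = weight / height^2
height = 205 cm = 2.05 m
BMI = 91.7 / 2.05^2
BMI = 21.82 kg/m^2


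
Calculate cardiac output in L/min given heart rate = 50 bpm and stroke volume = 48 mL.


CO = HR * SV
CO = 50 * 48 / 1000
CO = 2.4 L/min


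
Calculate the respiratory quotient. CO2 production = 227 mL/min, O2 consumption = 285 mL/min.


RQ = VCO2 / VO2
RQ = 227 / 285
RQ = 0.7965


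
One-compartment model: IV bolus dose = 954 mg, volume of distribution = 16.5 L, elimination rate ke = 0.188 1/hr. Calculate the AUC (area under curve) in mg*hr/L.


C0 = Dose/Vd = 954/16.5 = 57.8182 mg/L
AUC = C0/ke = 57.8182/0.188
AUC = 307.5 mg*hr/L


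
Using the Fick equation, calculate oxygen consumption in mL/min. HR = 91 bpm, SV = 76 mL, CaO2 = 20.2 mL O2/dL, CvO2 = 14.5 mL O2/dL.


CO = HR*SV = 91*76/1000 = 6.916 L/min
a-v O2 diff = 20.2 - 14.5 = 5.7 mL/dL
VO2 = CO * (CaO2-CvO2) * 10 dL/L
VO2 = 6.916 * 5.7 * 10
VO2 = 394.2 mL/min


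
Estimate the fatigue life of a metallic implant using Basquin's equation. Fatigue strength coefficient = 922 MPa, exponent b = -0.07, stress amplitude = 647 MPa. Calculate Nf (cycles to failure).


sigma_a = sigma_f' * (2Nf)^b
2Nf = (sigma_a/sigma_f')^(1/b)
2Nf = (647/922)^(1/-0.07)
2Nf = 157.58811
Nf = 78.79


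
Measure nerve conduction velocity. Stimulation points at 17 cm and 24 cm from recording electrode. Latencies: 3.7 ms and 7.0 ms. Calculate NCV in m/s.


Distance = (24 - 17) / 100 = 0.07 m
dt = (7.0 - 3.7) / 1000 = 0.0033 s
NCV = dist / dt = 21.21 m/s


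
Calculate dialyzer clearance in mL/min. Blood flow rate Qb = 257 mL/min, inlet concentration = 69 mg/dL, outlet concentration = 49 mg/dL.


K = Qb * (Cb_in - Cb_out) / Cb_in
K = 257 * (69 - 49) / 69
K = 74.49 mL/min


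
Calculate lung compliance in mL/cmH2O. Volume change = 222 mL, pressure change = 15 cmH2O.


C = dV / dP
C = 222 / 15
C = 14.8 mL/cmH2O


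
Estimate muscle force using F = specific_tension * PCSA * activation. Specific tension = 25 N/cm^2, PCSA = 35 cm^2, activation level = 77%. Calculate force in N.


F = sigma * PCSA * activation
F = 25 * 35 * 0.77
F = 673.8 N


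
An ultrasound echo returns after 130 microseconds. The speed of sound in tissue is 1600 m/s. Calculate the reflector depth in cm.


depth = c * t / 2
t = 130 us = 1.3000e-04 s
depth = 1600 * 1.3000e-04 / 2
depth = 0.104 m = 10.4 cm


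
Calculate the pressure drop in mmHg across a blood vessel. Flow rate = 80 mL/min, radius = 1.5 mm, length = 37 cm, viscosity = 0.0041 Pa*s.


dP = 8*mu*L*Q / (pi*r^4)
Q = 80 mL/min = 1.33333e-06 m^3/s
dP = 1017.42 Pa = 1017.42 / 133.322 mmHg = 7.631 mmHg


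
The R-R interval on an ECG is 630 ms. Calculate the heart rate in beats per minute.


HR = 60 / RR_interval(s)
RR = 630 ms = 0.63 s
HR = 60 / 0.63 = 95.24 bpm


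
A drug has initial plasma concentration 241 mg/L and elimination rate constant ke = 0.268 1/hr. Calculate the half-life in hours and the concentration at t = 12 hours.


t_half = ln(2) / ke = 0.693147 / 0.268 = 2.586 hr
C(t) = C0 * exp(-ke*t) = 241 * exp(-0.268*12)
C(12) = 9.668 mg/L


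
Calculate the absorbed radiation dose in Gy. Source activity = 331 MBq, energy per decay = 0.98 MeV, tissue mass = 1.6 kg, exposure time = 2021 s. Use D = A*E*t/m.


A = 331 MBq = 3.3100e+08 Bq
E = 0.98 MeV = 1.56996e-13 J
D = A*E*t/m = 3.3100e+08*1.56996e-13*2021/1.6
D = 0.06564 Gy


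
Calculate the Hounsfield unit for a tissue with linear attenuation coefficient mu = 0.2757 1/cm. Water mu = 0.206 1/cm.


HU = ((mu_tissue - mu_water) / mu_water) * 1000
HU = ((0.2757 - 0.206) / 0.206) * 1000
HU = 338.3


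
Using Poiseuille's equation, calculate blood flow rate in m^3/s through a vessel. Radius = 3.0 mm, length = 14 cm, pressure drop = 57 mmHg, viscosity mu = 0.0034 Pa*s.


Q = pi*r^4*dP / (8*mu*L)
r = 0.003 m, L = 0.14 m
dP = 57 mmHg = 7599.354 Pa
Q = 5.0783e-04 m^3/s


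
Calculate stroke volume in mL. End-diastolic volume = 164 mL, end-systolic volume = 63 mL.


SV = EDV - ESV
SV = 164 - 63
SV = 101 mL


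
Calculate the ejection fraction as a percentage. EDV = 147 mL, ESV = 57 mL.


SV = EDV - ESV = 147 - 57 = 90 mL
EF = SV/EDV * 100 = 90/147 * 100
EF = 61.22%


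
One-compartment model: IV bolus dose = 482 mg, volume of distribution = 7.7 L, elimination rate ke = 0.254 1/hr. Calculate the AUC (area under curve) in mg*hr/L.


C0 = Dose/Vd = 482/7.7 = 62.5974 mg/L
AUC = C0/ke = 62.5974/0.254
AUC = 246.4 mg*hr/L


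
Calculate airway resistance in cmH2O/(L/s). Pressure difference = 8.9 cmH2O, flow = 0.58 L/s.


R = dP / flow
R = 8.9 / 0.58
R = 15.34 cmH2O/(L/s)


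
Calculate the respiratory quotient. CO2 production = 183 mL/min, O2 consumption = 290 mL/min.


RQ = VCO2 / VO2
RQ = 183 / 290
RQ = 0.631


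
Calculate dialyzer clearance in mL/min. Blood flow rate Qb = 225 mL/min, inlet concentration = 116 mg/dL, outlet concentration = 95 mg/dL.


K = Qb * (Cb_in - Cb_out) / Cb_in
K = 225 * (116 - 95) / 116
K = 40.73 mL/min


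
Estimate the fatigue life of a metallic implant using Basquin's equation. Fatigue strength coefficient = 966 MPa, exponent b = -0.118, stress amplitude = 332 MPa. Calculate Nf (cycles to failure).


sigma_a = sigma_f' * (2Nf)^b
2Nf = (sigma_a/sigma_f')^(1/b)
2Nf = (332/966)^(1/-0.118)
2Nf = 8527.8459
Nf = 4264


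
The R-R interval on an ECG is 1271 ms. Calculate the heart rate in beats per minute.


HR = 60 / RR_interval(s)
RR = 1271 ms = 1.271 s
HR = 60 / 1.271 = 47.21 bpm


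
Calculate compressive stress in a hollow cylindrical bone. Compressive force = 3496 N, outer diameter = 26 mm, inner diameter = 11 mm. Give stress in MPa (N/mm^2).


A = pi*(r_o^2 - r_i^2)
r_o = 13 mm, r_i = 5.5 mm
A = 435.896 mm^2
sigma = F/A = 3496 / 435.896
sigma = 8.02 MPa


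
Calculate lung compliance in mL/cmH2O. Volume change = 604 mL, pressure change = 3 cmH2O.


C = dV / dP
C = 604 / 3
C = 201.3 mL/cmH2O


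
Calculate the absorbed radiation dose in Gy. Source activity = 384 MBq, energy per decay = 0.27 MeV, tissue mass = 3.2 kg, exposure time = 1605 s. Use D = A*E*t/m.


A = 384 MBq = 3.8400e+08 Bq
E = 0.27 MeV = 4.3254e-14 J
D = A*E*t/m = 3.8400e+08*4.3254e-14*1605/3.2
D = 0.008331 Gy


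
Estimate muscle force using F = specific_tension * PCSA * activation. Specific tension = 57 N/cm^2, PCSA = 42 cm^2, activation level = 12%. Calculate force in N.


F = sigma * PCSA * activation
F = 57 * 42 * 0.12
F = 287.3 N


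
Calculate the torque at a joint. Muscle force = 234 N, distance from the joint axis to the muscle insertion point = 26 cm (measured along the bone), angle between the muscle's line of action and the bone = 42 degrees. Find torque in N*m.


Torque = F * d * sin(theta)   (moment arm = d*sin(theta))
d = 26 cm = 0.26 m
Torque = 234 * 0.26 * sin(42)
Torque = 40.71 N*m


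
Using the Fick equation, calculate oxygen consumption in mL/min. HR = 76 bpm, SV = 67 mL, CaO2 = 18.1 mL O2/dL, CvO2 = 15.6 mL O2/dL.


CO = HR*SV = 76*67/1000 = 5.092 L/min
a-v O2 diff = 18.1 - 15.6 = 2.5 mL/dL
VO2 = CO * (CaO2-CvO2) * 10 dL/L
VO2 = 5.092 * 2.5 * 10
VO2 = 127.3 mL/min


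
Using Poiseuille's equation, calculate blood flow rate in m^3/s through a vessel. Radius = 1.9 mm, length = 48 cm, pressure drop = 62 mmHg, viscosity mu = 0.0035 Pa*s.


Q = pi*r^4*dP / (8*mu*L)
r = 0.0019 m, L = 0.48 m
dP = 62 mmHg = 8265.964 Pa
Q = 2.5180e-05 m^3/s


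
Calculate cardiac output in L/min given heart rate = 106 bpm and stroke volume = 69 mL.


CO = HR * SV
CO = 106 * 69 / 1000
CO = 7.314 L/min


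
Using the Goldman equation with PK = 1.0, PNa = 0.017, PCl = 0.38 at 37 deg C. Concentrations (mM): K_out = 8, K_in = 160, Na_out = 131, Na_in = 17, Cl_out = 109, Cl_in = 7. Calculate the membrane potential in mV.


Vm = (RT/F)*ln((PK*Ko + PNa*Nao + PCl*Cli)/(PK*Ki + PNa*Nai + PCl*Clo))
Numer = 12.887, Denom = 201.709
Vm = -73.51 mV


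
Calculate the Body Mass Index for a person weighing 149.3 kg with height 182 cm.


BMI = weight / height^2
height = 182 cm = 1.82 m
BMI = 149.3 / 1.82^2
BMI = 45.07 kg/m^2


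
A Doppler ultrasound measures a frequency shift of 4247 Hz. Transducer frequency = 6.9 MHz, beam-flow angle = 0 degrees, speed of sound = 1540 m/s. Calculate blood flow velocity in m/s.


v = fd * c / (2 * f0 * cos(theta))
v = 4247 * 1540 / (2 * 6.9000e+06 * cos(0))
v = 0.4739 m/s


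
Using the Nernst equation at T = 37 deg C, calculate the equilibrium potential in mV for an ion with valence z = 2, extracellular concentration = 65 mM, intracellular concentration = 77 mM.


E = (RT/(zF)) * ln(C_out/C_in)
T = 37 + 273.15 = 310.15 K
E = (8.314 * 310.15 / (2 * 96485)) * ln(65/77)
E = -2.264 mV


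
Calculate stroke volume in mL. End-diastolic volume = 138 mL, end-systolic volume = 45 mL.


SV = EDV - ESV
SV = 138 - 45
SV = 93 mL


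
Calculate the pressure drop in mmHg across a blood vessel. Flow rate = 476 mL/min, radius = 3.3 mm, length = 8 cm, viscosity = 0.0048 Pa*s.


dP = 8*mu*L*Q / (pi*r^4)
Q = 476 mL/min = 7.93333e-06 m^3/s
dP = 65.4141 Pa = 65.4141 / 133.322 mmHg = 0.4906 mmHg


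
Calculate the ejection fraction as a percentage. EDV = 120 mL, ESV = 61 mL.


SV = EDV - ESV = 120 - 61 = 59 mL
EF = SV/EDV * 100 = 59/120 * 100
EF = 49.17%


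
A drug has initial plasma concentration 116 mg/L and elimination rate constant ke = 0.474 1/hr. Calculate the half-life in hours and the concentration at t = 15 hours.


t_half = ln(2) / ke = 0.693147 / 0.474 = 1.462 hr
C(t) = C0 * exp(-ke*t) = 116 * exp(-0.474*15)
C(15) = 0.09476 mg/L


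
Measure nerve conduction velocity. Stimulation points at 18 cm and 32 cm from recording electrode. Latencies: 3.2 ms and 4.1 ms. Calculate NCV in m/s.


Distance = (32 - 18) / 100 = 0.14 m
dt = (4.1 - 3.2) / 1000 = 9.0000e-04 s
NCV = dist / dt = 155.6 m/s


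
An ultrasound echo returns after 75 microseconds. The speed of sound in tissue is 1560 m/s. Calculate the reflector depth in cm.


depth = c * t / 2
t = 75 us = 7.5000e-05 s
depth = 1560 * 7.5000e-05 / 2
depth = 0.0585 m = 5.85 cm


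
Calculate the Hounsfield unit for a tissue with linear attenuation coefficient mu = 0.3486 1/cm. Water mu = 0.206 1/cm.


HU = ((mu_tissue - mu_water) / mu_water) * 1000
HU = ((0.3486 - 0.206) / 0.206) * 1000
HU = 692.2


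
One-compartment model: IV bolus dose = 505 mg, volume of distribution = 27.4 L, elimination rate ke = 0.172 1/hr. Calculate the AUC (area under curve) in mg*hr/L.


C0 = Dose/Vd = 505/27.4 = 18.4307 mg/L
AUC = C0/ke = 18.4307/0.172
AUC = 107.2 mg*hr/L


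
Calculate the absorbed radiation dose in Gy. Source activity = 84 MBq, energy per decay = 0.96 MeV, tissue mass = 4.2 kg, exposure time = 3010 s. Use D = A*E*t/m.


A = 84 MBq = 8.4000e+07 Bq
E = 0.96 MeV = 1.53792e-13 J
D = A*E*t/m = 8.4000e+07*1.53792e-13*3010/4.2
D = 0.009258 Gy


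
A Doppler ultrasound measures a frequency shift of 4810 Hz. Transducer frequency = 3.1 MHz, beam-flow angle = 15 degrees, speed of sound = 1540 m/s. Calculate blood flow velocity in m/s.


v = fd * c / (2 * f0 * cos(theta))
v = 4810 * 1540 / (2 * 3.1000e+06 * cos(15))
v = 1.237 m/s


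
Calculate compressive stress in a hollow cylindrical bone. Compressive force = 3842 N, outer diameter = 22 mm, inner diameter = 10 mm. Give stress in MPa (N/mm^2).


A = pi*(r_o^2 - r_i^2)
r_o = 11 mm, r_i = 5 mm
A = 301.593 mm^2
sigma = F/A = 3842 / 301.593
sigma = 12.74 MPa


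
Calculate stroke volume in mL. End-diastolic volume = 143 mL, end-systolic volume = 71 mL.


SV = EDV - ESV
SV = 143 - 71
SV = 72 mL


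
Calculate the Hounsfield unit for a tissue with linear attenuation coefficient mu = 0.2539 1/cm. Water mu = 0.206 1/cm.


HU = ((mu_tissue - mu_water) / mu_water) * 1000
HU = ((0.2539 - 0.206) / 0.206) * 1000
HU = 232.5


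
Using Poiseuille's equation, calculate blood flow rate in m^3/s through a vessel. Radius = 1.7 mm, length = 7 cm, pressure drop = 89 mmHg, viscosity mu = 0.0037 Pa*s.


Q = pi*r^4*dP / (8*mu*L)
r = 0.0017 m, L = 0.07 m
dP = 89 mmHg = 11865.658 Pa
Q = 1.5026e-04 m^3/s


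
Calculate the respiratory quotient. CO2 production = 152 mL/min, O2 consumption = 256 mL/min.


RQ = VCO2 / VO2
RQ = 152 / 256
RQ = 0.5938


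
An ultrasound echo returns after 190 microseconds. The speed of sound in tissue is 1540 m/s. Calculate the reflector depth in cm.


depth = c * t / 2
t = 190 us = 1.9000e-04 s
depth = 1540 * 1.9000e-04 / 2
depth = 0.1463 m = 14.63 cm


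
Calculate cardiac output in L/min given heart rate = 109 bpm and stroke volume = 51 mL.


CO = HR * SV
CO = 109 * 51 / 1000
CO = 5.559 L/min


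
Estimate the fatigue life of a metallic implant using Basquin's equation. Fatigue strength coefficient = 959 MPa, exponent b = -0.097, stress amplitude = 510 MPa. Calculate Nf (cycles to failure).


sigma_a = sigma_f' * (2Nf)^b
2Nf = (sigma_a/sigma_f')^(1/b)
2Nf = (510/959)^(1/-0.097)
2Nf = 671.8981
Nf = 335.9


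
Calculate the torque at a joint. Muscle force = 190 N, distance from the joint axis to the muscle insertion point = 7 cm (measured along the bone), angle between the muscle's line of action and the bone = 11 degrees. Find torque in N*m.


Torque = F * d * sin(theta)   (moment arm = d*sin(theta))
d = 7 cm = 0.07 m
Torque = 190 * 0.07 * sin(11)
Torque = 2.538 N*m


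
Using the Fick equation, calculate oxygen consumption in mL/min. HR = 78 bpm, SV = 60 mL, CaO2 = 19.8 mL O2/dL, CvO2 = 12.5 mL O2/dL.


CO = HR*SV = 78*60/1000 = 4.68 L/min
a-v O2 diff = 19.8 - 12.5 = 7.3 mL/dL
VO2 = CO * (CaO2-CvO2) * 10 dL/L
VO2 = 4.68 * 7.3 * 10
VO2 = 341.6 mL/min


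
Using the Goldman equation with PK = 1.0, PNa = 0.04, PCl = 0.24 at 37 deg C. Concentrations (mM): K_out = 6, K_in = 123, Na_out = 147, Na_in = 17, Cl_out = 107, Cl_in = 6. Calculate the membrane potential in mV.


Vm = (RT/F)*ln((PK*Ko + PNa*Nao + PCl*Cli)/(PK*Ki + PNa*Nai + PCl*Clo))
Numer = 13.32, Denom = 149.36
Vm = -64.6 mV
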